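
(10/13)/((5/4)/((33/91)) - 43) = -1320/67873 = -0.02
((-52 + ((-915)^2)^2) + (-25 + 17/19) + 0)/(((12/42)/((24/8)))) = 279677334519009/38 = 7359929855763.39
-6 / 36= -1 / 6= -0.17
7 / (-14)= -1 / 2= -0.50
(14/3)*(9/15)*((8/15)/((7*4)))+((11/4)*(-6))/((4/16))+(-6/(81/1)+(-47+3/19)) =-1447466/12825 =-112.86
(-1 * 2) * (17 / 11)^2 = -578 / 121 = -4.78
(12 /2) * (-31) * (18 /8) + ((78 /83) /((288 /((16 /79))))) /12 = -98787749 /236052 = -418.50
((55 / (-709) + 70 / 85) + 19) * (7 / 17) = 1665986 / 204901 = 8.13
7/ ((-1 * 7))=-1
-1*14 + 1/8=-111/8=-13.88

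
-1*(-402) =402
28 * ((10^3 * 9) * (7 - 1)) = 1512000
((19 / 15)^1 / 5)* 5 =19 / 15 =1.27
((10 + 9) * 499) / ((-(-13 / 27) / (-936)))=-18431064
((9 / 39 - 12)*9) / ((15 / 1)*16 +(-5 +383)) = -459 / 2678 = -0.17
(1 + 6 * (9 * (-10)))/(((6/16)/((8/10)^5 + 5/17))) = -47479432/53125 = -893.73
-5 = -5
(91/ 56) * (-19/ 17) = -247/ 136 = -1.82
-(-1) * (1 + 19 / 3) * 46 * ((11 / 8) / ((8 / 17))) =47311 / 48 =985.65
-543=-543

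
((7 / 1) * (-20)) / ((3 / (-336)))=15680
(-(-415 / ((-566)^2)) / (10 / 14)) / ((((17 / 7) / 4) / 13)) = 0.04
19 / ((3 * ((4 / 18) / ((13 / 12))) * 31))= 247 / 248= 1.00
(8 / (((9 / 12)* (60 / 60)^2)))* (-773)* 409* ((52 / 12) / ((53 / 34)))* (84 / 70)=-8943449216 / 795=-11249621.66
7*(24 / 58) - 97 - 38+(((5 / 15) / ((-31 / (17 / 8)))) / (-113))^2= -132.10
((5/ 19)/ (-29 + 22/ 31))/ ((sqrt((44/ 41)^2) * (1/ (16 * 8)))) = -203360/ 183293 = -1.11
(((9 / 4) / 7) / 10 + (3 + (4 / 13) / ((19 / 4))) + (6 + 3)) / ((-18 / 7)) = -836623 / 177840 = -4.70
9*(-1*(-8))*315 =22680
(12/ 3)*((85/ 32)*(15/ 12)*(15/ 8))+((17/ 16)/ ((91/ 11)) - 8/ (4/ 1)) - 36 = -302131/ 23296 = -12.97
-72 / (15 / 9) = -216 / 5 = -43.20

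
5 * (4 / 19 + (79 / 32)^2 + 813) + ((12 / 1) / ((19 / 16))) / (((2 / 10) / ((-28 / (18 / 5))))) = 216168445 / 58368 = 3703.54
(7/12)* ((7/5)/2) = 49/120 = 0.41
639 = 639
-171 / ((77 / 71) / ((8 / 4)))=-24282 / 77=-315.35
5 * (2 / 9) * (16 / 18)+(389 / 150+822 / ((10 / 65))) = 21653653 / 4050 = 5346.58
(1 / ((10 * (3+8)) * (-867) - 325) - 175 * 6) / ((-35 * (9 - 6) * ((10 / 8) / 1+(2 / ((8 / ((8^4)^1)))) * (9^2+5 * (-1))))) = 401919004 / 3127944665475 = 0.00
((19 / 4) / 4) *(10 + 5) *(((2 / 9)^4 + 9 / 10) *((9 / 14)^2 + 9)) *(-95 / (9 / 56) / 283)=-21908810225 / 69319152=-316.06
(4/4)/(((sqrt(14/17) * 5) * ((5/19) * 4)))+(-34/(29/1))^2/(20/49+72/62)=19 * sqrt(238)/1400+438991/501236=1.09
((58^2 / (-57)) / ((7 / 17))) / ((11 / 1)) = -57188 / 4389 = -13.03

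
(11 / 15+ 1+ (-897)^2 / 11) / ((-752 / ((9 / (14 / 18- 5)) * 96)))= 977623101 / 49115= 19904.78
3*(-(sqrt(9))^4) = -243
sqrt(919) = 30.32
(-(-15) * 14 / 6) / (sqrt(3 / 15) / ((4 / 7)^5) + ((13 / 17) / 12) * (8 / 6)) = -364983091200 / 6611577057121 + 14100712657920 * sqrt(5) / 6611577057121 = 4.71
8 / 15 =0.53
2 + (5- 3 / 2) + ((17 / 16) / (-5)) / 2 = 5.39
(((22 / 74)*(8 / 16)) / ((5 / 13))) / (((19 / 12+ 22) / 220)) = 37752 / 10471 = 3.61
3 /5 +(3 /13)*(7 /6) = 113 /130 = 0.87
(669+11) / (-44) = -15.45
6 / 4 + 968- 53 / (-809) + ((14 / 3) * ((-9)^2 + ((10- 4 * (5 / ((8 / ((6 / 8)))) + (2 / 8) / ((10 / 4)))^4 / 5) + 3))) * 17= 8370571621529569 / 994099200000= 8420.26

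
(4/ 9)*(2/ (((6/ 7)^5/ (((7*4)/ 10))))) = 117649/ 21870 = 5.38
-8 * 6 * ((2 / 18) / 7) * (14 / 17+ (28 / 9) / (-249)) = -70624 / 114291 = -0.62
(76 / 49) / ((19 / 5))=20 / 49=0.41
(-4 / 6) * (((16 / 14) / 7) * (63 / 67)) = -48 / 469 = -0.10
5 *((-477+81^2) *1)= 30420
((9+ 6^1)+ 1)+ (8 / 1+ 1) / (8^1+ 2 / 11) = 171 / 10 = 17.10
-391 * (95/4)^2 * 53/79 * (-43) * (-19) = -152799486275/1264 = -120885669.52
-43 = -43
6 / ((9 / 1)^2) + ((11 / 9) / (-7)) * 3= -85 / 189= -0.45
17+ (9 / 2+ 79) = 201 / 2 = 100.50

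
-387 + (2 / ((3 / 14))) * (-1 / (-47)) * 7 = -54371 / 141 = -385.61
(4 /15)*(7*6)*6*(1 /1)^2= 336 /5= 67.20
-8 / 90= -4 / 45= -0.09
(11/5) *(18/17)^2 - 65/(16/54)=-2507463/11560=-216.91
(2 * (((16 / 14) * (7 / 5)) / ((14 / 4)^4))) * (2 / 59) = 512 / 708295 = 0.00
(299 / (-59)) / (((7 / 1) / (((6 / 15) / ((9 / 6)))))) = -1196 / 6195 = -0.19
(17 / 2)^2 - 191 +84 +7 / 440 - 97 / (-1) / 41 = -583923 / 18040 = -32.37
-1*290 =-290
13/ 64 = 0.20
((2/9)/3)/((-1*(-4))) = 1/54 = 0.02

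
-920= -920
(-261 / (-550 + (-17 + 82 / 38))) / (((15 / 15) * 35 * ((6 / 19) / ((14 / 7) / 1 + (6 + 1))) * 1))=282663 / 751240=0.38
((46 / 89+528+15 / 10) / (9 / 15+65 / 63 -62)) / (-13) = 29718045 / 44003024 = 0.68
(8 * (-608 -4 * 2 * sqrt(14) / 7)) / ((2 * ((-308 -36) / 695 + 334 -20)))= -845120 / 108943 -11120 * sqrt(14) / 762601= -7.81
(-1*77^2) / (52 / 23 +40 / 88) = -2183.46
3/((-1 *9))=-1/3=-0.33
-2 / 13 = -0.15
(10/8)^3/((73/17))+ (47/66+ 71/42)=1027945/359744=2.86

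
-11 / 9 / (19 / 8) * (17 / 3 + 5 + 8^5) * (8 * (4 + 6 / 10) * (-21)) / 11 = 1013254144 / 855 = 1185092.57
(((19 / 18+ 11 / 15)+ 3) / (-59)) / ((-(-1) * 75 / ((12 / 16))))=-431 / 531000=-0.00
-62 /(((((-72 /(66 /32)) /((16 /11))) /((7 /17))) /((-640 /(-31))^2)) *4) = 179200 /1581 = 113.35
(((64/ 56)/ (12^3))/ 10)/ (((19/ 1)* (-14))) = -1/ 4021920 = -0.00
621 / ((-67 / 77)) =-47817 / 67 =-713.69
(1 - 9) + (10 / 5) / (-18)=-73 / 9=-8.11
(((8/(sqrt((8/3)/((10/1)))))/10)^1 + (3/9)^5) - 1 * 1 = -242/243 + 2 * sqrt(15)/5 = 0.55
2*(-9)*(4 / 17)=-72 / 17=-4.24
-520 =-520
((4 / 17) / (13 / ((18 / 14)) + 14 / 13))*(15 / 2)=3510 / 22253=0.16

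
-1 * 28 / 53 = -28 / 53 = -0.53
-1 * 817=-817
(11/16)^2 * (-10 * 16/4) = -605/32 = -18.91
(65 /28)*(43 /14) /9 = 0.79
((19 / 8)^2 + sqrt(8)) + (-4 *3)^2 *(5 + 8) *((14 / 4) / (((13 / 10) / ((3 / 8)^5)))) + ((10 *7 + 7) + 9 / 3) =2 *sqrt(2) + 251937 / 2048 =125.84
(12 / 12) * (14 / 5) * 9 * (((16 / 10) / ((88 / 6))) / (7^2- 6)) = 756 / 11825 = 0.06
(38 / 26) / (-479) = -19 / 6227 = -0.00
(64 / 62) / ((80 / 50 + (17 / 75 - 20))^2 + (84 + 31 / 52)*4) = 585000 / 378939133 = 0.00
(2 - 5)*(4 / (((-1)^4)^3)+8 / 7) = -108 / 7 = -15.43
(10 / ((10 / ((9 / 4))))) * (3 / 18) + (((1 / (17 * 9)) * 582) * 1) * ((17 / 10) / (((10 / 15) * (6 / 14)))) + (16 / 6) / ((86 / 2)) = 39681 / 1720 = 23.07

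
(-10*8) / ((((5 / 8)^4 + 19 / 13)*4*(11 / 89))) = -94781440 / 945439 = -100.25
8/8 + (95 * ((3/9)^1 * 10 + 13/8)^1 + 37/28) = 473.36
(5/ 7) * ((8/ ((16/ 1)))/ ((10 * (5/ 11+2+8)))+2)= 4611/ 3220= 1.43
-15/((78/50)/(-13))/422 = 125/422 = 0.30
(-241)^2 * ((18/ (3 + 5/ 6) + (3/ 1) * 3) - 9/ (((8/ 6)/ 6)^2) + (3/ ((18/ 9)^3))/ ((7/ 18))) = -1567141542/ 161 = -9733798.40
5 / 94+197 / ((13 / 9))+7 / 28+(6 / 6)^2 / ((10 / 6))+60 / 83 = 139978731 / 1014260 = 138.01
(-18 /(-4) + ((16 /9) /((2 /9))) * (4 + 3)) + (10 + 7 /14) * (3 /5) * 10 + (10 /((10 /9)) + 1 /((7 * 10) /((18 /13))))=120593 /910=132.52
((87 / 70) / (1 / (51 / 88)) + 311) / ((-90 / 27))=-5760591 / 61600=-93.52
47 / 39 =1.21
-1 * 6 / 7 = -0.86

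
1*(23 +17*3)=74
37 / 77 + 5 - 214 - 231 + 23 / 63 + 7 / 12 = -438.57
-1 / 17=-0.06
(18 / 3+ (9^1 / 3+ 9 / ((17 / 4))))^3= 6751269 / 4913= 1374.16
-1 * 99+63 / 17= -1620 / 17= -95.29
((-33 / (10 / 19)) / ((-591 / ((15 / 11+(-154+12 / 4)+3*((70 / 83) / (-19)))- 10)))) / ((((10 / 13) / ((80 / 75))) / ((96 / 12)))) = -1152953152 / 6131625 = -188.03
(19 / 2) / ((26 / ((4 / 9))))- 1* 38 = -4427 / 117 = -37.84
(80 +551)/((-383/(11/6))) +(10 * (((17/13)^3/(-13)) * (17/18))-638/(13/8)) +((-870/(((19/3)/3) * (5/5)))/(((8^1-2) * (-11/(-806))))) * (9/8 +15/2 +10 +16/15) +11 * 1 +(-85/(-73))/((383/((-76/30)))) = -597743727552325895/6008192380476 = -99488.11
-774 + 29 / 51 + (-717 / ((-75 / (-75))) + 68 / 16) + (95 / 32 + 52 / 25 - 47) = -62347811 / 40800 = -1528.13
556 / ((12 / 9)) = 417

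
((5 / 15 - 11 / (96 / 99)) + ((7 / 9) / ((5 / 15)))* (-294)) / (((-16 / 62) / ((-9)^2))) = 56006181 / 256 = 218774.14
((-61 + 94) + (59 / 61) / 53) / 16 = 26687 / 12932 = 2.06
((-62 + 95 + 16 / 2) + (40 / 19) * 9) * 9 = 10251 / 19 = 539.53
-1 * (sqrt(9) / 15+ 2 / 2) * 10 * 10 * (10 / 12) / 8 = -25 / 2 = -12.50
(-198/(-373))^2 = 39204/139129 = 0.28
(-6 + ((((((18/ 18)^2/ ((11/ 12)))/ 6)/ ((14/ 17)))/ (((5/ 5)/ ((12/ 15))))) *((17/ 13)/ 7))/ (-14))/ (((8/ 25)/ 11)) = -920030/ 4459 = -206.33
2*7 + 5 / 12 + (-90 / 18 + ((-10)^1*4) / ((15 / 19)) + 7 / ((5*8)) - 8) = -1963 / 40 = -49.08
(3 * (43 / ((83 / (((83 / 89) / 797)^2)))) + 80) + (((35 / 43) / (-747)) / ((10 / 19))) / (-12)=310304368956868645 / 3878796143932056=80.00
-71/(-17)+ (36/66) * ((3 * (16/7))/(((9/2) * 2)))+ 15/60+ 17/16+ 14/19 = 2642851/397936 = 6.64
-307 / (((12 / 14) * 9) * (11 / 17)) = -36533 / 594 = -61.50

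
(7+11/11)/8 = 1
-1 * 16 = -16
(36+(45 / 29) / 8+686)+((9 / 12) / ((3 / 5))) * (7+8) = 740.94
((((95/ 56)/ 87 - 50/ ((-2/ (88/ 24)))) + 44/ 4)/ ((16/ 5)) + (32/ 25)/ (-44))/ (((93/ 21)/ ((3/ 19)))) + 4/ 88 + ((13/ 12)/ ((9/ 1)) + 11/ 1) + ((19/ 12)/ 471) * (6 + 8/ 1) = 31491672225551/ 2548703836800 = 12.36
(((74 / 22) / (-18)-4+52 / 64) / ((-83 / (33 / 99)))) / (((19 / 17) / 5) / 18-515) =-454325 / 17265144072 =-0.00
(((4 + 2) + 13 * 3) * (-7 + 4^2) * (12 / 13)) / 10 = 486 / 13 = 37.38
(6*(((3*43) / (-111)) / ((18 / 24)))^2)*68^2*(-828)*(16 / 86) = -14048673792 / 1369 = -10261996.93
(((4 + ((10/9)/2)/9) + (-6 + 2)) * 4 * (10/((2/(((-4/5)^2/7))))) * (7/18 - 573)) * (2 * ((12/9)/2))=-1319296/15309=-86.18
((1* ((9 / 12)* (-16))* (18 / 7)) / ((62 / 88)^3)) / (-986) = 9199872 / 102808741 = 0.09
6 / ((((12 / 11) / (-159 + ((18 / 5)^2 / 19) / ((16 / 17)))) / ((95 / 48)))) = -1102651 / 640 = -1722.89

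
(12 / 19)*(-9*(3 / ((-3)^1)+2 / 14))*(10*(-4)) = -194.89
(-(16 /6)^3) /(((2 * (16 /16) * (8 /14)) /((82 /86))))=-18368 /1161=-15.82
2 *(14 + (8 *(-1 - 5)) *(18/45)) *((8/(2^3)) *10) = -104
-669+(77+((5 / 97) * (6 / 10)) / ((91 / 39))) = -591.99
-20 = -20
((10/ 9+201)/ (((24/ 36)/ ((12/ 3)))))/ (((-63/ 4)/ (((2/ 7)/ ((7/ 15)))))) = -145520/ 3087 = -47.14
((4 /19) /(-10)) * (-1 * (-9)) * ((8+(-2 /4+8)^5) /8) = -6836679 /12160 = -562.23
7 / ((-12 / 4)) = -7 / 3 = -2.33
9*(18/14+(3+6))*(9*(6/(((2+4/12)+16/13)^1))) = 1364688/973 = 1402.56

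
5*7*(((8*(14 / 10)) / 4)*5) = 490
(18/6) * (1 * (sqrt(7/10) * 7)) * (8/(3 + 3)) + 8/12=2/3 + 14 * sqrt(70)/5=24.09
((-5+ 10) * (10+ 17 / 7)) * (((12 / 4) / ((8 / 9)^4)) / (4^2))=8562105 / 458752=18.66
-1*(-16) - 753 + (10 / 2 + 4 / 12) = -2195 / 3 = -731.67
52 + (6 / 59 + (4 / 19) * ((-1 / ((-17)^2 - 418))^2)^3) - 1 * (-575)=3239528827693271537 / 5165874775910241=627.10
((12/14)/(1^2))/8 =3/28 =0.11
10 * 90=900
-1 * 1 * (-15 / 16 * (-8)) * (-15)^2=-3375 / 2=-1687.50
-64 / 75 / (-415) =64 / 31125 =0.00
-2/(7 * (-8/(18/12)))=0.05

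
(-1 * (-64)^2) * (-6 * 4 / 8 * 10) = 122880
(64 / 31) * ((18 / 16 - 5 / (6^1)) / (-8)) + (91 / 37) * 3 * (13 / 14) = 46633 / 6882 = 6.78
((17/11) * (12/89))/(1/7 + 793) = 0.00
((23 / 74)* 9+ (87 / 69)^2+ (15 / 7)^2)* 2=17222963 / 959077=17.96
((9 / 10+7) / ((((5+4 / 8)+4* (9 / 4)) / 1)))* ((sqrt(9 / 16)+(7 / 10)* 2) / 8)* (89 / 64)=302333 / 1484800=0.20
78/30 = 13/5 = 2.60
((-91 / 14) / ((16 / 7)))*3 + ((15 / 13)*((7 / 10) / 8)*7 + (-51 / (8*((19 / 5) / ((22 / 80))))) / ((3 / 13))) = -155293 / 15808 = -9.82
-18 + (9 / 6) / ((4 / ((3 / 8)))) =-1143 / 64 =-17.86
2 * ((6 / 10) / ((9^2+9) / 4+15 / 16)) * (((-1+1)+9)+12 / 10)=1632 / 3125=0.52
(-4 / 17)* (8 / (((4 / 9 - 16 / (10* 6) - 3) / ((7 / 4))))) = 2520 / 2159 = 1.17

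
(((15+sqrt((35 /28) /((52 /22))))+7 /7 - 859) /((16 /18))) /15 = -2529 /40+3 * sqrt(1430) /2080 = -63.17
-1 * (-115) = 115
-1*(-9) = 9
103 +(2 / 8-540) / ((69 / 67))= -421.11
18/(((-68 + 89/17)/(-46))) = 14076/1067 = 13.19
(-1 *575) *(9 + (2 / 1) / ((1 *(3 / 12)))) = -9775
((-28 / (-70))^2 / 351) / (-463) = -4 / 4062825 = -0.00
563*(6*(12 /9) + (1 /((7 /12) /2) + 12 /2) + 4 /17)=1183426 /119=9944.76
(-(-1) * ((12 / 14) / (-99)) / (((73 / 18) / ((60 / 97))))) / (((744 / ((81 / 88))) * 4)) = -1215 / 2974813072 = -0.00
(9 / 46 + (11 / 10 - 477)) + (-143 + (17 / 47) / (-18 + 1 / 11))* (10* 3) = -4766.31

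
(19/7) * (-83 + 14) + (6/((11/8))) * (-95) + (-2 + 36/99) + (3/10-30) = -487539/770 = -633.17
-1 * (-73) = 73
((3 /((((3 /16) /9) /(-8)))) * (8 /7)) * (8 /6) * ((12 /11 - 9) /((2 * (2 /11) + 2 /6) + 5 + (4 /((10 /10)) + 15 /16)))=51314688 /39305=1305.55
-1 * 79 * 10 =-790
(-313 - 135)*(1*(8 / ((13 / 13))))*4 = -14336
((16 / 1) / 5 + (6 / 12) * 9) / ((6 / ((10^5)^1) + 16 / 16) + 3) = 385000 / 200003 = 1.92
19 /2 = 9.50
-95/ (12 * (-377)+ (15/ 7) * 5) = 665/ 31593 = 0.02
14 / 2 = 7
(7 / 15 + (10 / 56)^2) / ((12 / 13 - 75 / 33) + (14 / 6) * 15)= 838409 / 56589120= 0.01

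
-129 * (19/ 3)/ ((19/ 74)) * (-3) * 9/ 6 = 14319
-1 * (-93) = 93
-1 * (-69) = 69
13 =13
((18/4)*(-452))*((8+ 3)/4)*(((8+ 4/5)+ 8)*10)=-939708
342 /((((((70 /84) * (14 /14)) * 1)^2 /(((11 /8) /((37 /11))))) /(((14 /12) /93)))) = 144837 /57350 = 2.53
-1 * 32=-32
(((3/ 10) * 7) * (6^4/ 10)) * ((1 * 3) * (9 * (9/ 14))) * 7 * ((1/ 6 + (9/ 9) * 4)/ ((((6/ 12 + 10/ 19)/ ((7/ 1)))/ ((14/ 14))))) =12216582/ 13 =939737.08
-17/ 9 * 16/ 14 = -136/ 63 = -2.16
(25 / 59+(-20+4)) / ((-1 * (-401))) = -919 / 23659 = -0.04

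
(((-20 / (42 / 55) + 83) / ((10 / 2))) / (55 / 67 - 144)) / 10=-79931 / 10072650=-0.01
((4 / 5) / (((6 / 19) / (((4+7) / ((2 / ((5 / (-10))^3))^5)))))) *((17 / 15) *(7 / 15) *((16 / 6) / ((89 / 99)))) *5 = -273581 / 1312358400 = -0.00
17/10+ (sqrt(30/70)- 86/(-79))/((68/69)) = 69 * sqrt(21)/476+ 18833/6715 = 3.47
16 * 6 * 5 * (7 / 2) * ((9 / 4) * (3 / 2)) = 5670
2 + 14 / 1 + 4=20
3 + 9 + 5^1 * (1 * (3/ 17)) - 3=168/ 17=9.88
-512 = -512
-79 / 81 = -0.98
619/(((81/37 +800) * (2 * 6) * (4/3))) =22903/474896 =0.05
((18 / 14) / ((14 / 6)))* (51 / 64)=1377 / 3136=0.44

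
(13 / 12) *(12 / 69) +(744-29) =49348 / 69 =715.19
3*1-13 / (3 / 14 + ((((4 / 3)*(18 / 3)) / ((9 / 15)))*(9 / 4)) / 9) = -99 / 149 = -0.66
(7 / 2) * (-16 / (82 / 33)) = -22.54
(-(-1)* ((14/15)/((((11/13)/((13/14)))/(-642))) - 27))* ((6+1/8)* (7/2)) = -14675.33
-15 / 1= -15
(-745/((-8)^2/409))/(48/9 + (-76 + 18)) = 914115/10112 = 90.40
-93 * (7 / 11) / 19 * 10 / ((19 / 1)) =-6510 / 3971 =-1.64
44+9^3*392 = 285812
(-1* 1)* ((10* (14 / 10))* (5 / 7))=-10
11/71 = 0.15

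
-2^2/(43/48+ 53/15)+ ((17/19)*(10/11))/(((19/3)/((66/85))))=-308292/383743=-0.80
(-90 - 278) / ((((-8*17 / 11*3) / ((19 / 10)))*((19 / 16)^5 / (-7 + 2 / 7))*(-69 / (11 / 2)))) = 2981625856 / 697868955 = 4.27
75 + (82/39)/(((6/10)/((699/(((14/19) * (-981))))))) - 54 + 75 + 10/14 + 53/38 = 137708399/1453842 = 94.72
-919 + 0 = -919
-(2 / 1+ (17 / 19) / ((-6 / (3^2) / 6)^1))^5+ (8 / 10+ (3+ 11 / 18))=1811204480053 / 222848910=8127.50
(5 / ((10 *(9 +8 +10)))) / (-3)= -1 / 162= -0.01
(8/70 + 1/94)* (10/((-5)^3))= -411/41125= -0.01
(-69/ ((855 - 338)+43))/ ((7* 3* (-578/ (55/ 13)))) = 253/ 5890976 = 0.00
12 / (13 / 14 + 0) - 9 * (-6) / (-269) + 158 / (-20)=168637 / 34970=4.82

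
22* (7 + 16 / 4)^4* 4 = 1288408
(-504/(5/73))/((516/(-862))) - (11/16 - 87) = 42583187/3440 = 12378.83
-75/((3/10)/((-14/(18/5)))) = 8750/9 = 972.22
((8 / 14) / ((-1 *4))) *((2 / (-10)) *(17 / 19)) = 17 / 665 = 0.03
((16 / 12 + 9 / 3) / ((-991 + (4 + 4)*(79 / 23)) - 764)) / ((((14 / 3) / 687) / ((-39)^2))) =-312433173 / 556262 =-561.67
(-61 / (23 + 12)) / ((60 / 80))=-244 / 105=-2.32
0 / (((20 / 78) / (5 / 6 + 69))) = 0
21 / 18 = 7 / 6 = 1.17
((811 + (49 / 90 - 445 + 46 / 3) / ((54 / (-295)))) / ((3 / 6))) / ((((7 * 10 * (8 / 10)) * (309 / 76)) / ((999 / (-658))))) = -308007499 / 7319592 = -42.08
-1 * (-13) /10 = 13 /10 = 1.30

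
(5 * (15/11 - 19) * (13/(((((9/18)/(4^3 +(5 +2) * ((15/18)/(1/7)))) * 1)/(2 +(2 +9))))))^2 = 10632078357280900/1089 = 9763157352875.02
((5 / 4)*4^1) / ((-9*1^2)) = -5 / 9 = -0.56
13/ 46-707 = -32509/ 46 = -706.72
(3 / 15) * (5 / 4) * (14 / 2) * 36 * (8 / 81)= 56 / 9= 6.22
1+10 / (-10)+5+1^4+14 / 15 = 104 / 15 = 6.93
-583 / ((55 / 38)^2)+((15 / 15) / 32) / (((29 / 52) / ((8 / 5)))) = -2218713 / 7975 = -278.21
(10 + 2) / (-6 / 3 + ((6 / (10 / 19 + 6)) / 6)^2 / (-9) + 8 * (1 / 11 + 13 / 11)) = 18266688 / 12450589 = 1.47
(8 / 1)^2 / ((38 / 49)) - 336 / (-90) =24584 / 285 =86.26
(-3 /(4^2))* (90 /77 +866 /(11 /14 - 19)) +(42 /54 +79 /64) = 40367183 /3769920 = 10.71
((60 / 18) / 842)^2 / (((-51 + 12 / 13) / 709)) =-0.00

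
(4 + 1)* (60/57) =100/19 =5.26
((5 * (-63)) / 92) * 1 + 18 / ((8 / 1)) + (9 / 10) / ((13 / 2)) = -1548 / 1495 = -1.04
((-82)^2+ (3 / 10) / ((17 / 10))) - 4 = 114243 / 17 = 6720.18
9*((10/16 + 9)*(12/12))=693/8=86.62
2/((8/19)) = 19/4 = 4.75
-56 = -56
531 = 531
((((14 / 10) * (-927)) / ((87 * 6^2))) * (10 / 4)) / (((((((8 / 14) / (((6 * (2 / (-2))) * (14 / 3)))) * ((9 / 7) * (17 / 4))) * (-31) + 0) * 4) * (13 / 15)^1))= -0.09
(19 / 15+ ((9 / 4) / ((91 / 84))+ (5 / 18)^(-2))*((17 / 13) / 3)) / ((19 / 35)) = 693938 / 48165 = 14.41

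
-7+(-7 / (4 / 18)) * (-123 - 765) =27965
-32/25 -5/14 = -1.64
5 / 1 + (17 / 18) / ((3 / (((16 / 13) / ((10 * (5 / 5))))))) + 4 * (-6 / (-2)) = 17.04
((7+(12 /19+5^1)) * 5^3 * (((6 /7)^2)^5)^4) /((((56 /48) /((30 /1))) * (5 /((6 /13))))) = 86621364611707396759595721928212480000 /11008207160611709387346941355718297729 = 7.87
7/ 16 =0.44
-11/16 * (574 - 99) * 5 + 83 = -24797/16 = -1549.81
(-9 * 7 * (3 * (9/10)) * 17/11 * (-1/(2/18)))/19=260253/2090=124.52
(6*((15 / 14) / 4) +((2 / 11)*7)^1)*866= 384071 / 154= 2493.97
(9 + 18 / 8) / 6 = 15 / 8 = 1.88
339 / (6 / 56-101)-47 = -1259 / 25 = -50.36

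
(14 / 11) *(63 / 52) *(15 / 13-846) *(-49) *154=1661321529 / 169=9830304.91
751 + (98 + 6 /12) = 1699 /2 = 849.50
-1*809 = -809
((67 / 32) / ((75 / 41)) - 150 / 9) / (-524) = 37253 / 1257600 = 0.03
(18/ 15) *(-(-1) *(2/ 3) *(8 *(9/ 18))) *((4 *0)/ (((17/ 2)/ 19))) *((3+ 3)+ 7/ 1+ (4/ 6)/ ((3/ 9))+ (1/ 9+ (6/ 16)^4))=0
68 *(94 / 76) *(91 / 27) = 145418 / 513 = 283.47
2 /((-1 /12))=-24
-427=-427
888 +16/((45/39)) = 13528/15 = 901.87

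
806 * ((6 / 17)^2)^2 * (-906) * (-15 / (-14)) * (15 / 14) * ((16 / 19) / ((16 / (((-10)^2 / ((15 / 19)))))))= -354894696000 / 4092529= -86717.70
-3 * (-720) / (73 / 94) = 203040 / 73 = 2781.37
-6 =-6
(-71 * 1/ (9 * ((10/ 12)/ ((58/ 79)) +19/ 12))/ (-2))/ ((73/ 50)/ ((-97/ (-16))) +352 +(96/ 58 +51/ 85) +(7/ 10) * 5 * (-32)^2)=144799175/ 393027143289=0.00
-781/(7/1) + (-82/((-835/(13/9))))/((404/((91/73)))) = -86547104869/775713330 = -111.57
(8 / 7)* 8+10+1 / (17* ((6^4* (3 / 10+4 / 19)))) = 19.14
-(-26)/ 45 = 26/ 45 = 0.58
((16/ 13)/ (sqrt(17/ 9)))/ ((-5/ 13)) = -48 * sqrt(17)/ 85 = -2.33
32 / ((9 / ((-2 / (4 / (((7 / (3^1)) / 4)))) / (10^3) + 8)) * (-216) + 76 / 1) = -1535944 / 8016133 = -0.19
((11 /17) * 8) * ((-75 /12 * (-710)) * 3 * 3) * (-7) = -24601500 /17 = -1447147.06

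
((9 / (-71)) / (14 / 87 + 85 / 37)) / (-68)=28971 / 38203964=0.00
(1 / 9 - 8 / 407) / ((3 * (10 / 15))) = 335 / 7326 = 0.05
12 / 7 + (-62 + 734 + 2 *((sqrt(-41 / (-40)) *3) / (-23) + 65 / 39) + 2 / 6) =14225 / 21-3 *sqrt(410) / 230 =677.12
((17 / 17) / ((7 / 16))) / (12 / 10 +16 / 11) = 440 / 511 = 0.86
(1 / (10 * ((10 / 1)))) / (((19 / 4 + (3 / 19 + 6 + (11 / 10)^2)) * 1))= 19 / 23024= 0.00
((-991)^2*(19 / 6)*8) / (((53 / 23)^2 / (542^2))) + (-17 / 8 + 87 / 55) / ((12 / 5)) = 4082797214885462921 / 2966304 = 1376392040359.13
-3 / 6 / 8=-1 / 16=-0.06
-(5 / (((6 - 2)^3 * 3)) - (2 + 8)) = 1915 / 192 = 9.97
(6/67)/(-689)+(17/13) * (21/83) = 0.33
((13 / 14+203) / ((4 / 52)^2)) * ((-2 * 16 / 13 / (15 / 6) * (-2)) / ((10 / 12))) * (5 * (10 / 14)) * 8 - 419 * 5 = 113914625 / 49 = 2324788.27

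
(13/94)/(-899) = -13/84506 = -0.00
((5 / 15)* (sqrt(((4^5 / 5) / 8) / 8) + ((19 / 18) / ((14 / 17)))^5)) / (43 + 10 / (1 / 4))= 4* sqrt(5) / 1245 + 3515706497843 / 253047499987968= 0.02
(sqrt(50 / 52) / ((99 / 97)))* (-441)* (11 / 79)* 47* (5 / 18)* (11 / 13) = -61432525* sqrt(26) / 480636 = -651.73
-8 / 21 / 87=-8 / 1827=-0.00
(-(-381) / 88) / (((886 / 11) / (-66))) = -12573 / 3544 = -3.55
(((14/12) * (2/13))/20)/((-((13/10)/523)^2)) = -9573515/6591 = -1452.51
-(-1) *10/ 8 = 5/ 4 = 1.25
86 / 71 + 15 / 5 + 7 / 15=4.68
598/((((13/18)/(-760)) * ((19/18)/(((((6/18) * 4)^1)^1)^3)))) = -1413120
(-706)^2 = 498436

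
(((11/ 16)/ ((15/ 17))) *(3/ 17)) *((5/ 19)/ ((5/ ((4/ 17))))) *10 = 11/ 646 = 0.02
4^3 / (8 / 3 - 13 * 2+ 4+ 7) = -192 / 37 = -5.19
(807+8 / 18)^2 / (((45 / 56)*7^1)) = 422474312 / 3645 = 115905.16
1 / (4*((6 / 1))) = 1 / 24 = 0.04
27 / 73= 0.37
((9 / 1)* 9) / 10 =81 / 10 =8.10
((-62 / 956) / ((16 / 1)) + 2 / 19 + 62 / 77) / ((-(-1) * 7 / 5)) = 50708915 / 78323168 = 0.65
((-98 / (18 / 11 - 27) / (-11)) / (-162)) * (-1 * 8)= -392 / 22599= -0.02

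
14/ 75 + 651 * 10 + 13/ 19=9277991/ 1425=6510.87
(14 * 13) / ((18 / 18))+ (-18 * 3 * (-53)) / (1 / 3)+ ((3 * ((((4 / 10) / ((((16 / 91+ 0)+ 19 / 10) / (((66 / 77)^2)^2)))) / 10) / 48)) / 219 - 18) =2069316856952 / 236493355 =8750.00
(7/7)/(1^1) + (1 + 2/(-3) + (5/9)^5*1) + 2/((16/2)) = 386477/236196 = 1.64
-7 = -7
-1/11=-0.09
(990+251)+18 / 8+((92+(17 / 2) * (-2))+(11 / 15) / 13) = 1028279 / 780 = 1318.31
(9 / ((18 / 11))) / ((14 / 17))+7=383 / 28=13.68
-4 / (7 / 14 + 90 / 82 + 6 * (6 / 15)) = -1640 / 1639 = -1.00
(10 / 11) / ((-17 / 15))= -150 / 187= -0.80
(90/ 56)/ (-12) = -15/ 112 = -0.13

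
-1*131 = -131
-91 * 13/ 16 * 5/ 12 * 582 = -573755/ 32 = -17929.84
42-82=-40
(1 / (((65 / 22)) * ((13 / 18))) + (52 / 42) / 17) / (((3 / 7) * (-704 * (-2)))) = 81671 / 91016640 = 0.00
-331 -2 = -333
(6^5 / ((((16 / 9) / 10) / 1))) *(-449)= -19639260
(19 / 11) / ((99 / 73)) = 1387 / 1089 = 1.27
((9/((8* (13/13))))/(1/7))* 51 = 3213/8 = 401.62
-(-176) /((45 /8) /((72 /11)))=1024 /5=204.80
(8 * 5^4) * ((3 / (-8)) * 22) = -41250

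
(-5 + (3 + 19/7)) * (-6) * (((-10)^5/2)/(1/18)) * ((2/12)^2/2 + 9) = 243375000/7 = 34767857.14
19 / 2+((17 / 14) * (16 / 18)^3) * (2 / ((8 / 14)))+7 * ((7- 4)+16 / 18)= 39.71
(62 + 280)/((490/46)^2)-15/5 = 843/60025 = 0.01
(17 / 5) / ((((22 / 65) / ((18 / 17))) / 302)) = 35334 / 11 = 3212.18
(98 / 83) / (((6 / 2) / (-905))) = -88690 / 249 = -356.18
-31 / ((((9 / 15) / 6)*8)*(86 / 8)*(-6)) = 155 / 258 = 0.60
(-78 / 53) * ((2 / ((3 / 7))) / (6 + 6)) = -91 / 159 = -0.57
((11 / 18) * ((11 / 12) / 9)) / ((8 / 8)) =121 / 1944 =0.06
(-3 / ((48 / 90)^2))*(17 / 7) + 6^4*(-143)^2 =11872841517 / 448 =26501878.39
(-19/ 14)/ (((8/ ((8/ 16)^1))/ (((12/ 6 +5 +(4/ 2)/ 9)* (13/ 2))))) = -16055/ 4032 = -3.98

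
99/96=33/32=1.03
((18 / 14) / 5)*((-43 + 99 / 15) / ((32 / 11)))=-1287 / 400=-3.22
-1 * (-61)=61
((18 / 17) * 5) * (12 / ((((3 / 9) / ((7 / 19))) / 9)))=204120 / 323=631.95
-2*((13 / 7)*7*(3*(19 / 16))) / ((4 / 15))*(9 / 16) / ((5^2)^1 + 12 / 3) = -100035 / 14848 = -6.74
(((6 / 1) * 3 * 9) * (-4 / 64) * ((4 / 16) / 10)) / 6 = -27 / 640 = -0.04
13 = 13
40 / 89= 0.45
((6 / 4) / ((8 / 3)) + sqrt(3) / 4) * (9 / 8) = 9 * sqrt(3) / 32 + 81 / 128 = 1.12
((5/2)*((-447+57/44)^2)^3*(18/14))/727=34660310297846.51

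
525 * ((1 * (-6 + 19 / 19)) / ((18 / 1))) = -875 / 6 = -145.83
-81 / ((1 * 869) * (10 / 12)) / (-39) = 162 / 56485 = 0.00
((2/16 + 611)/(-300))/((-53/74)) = 180893/63600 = 2.84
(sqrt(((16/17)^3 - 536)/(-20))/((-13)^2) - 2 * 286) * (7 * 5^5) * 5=-62562500 + 21875 * sqrt(55872030)/48841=-62559152.19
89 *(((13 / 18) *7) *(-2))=-899.89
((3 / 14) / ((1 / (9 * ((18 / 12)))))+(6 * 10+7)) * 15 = 29355 / 28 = 1048.39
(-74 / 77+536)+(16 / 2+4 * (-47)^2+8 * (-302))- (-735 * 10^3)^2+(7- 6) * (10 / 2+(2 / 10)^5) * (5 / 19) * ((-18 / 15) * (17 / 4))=-2469841140071537901 / 4571875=-540224993043.67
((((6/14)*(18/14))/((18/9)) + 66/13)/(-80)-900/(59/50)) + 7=-4544709361/6013280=-755.78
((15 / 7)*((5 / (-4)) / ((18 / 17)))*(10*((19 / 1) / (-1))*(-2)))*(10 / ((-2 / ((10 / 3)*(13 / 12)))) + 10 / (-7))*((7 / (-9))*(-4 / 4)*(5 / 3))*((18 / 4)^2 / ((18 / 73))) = 36179028125 / 18144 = 1993994.05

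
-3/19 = -0.16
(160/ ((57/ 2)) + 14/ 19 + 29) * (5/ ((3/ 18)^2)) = 120900/ 19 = 6363.16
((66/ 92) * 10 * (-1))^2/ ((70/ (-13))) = -70785/ 7406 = -9.56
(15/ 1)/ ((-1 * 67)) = -15/ 67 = -0.22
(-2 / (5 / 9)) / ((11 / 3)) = -54 / 55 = -0.98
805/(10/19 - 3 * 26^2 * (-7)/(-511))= -1116535/37802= -29.54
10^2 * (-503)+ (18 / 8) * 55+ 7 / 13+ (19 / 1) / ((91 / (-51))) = -18267835 / 364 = -50186.36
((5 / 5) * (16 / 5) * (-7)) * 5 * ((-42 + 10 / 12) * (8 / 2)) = 55328 / 3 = 18442.67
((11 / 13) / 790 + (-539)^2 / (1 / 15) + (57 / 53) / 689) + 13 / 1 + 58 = 125718169294909 / 28848430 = 4357886.00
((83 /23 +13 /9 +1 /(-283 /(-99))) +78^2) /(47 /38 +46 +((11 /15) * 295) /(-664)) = 129.81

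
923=923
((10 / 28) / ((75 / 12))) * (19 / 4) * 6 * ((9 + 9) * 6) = 6156 / 35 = 175.89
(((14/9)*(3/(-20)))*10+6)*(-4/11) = -4/3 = -1.33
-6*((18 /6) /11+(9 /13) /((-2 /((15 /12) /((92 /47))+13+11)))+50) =-250.46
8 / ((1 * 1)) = 8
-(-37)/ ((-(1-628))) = 37/ 627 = 0.06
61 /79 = 0.77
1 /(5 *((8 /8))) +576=2881 /5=576.20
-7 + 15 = 8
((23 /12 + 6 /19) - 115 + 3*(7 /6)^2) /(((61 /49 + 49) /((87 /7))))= -1257585 /46778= -26.88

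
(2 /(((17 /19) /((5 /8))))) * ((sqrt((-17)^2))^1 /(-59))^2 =1615 /13924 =0.12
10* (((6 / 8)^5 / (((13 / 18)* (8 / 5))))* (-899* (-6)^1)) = 147458475 / 13312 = 11077.11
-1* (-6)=6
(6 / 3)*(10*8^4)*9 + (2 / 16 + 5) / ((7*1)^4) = 14161674281 / 19208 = 737280.00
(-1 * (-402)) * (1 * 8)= 3216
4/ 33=0.12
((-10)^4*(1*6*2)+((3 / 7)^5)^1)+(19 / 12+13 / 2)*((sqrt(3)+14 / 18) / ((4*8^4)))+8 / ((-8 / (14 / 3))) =97*sqrt(3) / 196608+3568603565466097 / 29739515904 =119995.35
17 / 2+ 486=989 / 2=494.50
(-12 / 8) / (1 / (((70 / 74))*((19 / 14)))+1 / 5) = -95 / 62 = -1.53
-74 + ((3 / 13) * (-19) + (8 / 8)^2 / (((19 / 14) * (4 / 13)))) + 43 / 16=-289691 / 3952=-73.30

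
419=419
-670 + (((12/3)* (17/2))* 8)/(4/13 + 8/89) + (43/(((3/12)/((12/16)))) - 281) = -15854/115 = -137.86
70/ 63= 1.11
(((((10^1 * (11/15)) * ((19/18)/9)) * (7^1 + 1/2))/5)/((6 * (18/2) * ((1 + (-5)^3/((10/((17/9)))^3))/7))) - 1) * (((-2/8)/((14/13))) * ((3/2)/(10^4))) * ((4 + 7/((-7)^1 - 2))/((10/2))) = -63713/46317600000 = -0.00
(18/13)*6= 8.31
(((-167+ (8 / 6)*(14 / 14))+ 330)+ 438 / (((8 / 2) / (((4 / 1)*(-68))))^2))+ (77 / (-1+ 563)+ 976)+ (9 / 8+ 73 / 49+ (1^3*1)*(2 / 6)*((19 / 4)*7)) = 669657904169 / 330456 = 2026466.17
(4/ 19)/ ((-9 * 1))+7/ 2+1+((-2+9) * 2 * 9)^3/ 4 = 171033679/ 342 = 500098.48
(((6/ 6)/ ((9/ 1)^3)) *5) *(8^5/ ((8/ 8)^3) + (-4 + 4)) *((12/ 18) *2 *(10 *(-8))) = -23972.93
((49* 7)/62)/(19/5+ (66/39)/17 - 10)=-54145/59706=-0.91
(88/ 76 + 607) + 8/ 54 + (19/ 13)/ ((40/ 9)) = 608.63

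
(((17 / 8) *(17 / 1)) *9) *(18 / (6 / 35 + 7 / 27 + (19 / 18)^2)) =66364515 / 17519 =3788.15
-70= -70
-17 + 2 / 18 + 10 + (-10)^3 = -9062 / 9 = -1006.89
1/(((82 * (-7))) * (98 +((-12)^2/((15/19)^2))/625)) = -15625/882252924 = -0.00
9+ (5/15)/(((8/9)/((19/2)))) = 201/16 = 12.56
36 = 36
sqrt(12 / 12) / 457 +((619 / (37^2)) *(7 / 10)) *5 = 1982919 / 1251266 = 1.58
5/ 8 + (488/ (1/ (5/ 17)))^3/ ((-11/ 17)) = -116214256105/ 25432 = -4569607.43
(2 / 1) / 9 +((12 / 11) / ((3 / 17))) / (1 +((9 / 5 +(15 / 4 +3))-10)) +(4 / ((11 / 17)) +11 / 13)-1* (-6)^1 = -19 / 39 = -0.49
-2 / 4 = -1 / 2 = -0.50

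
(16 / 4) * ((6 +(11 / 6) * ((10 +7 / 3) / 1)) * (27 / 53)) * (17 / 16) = 26265 / 424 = 61.95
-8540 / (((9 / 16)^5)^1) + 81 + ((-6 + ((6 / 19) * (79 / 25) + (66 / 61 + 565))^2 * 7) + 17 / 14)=1457134606625898189317 / 694044747978750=2099482.22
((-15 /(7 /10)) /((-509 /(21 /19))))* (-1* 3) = -1350 /9671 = -0.14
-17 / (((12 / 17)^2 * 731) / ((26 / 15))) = -3757 / 46440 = -0.08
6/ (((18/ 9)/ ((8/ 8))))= 3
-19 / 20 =-0.95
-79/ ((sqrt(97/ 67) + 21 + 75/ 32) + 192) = -1167170016/ 3181454699 + 80896 * sqrt(6499)/ 3181454699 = -0.36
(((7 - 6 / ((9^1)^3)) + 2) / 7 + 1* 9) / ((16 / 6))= 8747 / 2268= 3.86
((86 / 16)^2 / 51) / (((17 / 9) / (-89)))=-493683 / 18496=-26.69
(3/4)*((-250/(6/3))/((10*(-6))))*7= 175/16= 10.94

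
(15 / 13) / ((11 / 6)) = 90 / 143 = 0.63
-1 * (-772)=772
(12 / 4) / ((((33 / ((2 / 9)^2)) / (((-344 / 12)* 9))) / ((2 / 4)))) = -172 / 297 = -0.58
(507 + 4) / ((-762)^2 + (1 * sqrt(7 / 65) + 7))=0.00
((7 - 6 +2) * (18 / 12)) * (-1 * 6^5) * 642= -22464864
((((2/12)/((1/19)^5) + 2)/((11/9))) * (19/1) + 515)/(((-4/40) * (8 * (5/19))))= -243803953/8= -30475494.12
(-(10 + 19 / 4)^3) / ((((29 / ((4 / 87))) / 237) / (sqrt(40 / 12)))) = -16224941* sqrt(30) / 40368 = -2201.44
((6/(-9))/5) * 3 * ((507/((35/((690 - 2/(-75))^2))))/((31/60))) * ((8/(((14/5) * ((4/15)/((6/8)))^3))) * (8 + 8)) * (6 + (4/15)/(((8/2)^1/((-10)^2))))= -522445345173648/7595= -68788063880.66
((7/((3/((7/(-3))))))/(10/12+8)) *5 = -490/159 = -3.08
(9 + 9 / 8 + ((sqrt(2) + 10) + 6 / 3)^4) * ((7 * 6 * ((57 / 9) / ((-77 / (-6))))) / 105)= 532608 * sqrt(2) / 385 + 683335 / 154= 6393.66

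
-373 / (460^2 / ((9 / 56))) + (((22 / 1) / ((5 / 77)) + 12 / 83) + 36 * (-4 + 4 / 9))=207467258009 / 983516800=210.94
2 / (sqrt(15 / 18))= 2.19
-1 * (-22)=22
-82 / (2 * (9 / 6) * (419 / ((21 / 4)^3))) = -9.44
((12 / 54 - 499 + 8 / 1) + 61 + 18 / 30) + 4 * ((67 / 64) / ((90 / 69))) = -613393 / 1440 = -425.97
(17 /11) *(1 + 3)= 68 /11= 6.18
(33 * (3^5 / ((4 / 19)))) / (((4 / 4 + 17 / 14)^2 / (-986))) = -7361169354 / 961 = -7659905.68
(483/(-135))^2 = 25921/2025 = 12.80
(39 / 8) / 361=39 / 2888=0.01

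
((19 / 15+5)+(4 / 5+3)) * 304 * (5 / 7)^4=5738000 / 7203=796.61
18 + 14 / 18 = 169 / 9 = 18.78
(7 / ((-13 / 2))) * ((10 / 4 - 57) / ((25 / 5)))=11.74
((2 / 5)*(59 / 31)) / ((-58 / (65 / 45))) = -767 / 40455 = -0.02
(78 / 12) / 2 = 13 / 4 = 3.25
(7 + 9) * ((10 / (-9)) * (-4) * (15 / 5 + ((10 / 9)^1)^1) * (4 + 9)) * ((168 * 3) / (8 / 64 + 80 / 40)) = 137912320 / 153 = 901387.71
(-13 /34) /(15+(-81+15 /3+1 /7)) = 91 /14484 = 0.01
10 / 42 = 5 / 21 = 0.24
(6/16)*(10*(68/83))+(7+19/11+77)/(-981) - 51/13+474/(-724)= -6713862763/4214943018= -1.59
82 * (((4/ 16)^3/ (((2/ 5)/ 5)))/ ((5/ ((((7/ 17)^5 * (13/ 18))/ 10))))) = 8958131/ 3271350528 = 0.00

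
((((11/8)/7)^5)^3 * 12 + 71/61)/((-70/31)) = -91913743890616018929797919067/178315168701382077499446394880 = -0.52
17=17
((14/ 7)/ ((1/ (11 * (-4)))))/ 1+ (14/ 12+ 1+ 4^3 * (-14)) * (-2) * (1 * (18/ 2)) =16001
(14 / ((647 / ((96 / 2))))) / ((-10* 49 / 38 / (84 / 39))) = -7296 / 42055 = -0.17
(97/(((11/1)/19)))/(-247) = -97/143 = -0.68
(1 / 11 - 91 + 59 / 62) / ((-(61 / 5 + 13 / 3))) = 920265 / 169136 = 5.44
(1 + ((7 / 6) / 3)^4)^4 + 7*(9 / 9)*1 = 983013469883253339073 / 121439531096594251776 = 8.09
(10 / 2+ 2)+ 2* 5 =17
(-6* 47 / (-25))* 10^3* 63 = 710640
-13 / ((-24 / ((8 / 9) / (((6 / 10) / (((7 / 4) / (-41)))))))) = -455 / 13284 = -0.03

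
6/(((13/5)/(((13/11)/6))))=5/11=0.45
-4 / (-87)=4 / 87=0.05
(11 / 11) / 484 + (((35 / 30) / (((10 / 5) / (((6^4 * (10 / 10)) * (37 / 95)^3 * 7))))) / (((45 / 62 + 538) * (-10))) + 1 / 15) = 2224231917013 / 207905944042500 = 0.01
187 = 187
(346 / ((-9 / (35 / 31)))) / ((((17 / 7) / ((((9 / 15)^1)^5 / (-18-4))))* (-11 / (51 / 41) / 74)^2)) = 191761234812 / 43349838125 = 4.42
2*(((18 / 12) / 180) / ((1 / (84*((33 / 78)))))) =77 / 130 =0.59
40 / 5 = 8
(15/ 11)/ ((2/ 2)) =15/ 11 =1.36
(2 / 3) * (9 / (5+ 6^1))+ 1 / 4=35 / 44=0.80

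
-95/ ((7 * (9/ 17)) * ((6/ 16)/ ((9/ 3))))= -12920/ 63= -205.08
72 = 72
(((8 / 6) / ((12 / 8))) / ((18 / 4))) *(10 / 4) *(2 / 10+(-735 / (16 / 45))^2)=5469778381 / 2592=2110254.01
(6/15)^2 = 4/25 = 0.16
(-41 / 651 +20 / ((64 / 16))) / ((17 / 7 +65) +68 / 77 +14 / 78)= 459602 / 6376049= 0.07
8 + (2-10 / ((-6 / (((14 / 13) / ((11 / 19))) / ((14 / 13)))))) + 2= 491 / 33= 14.88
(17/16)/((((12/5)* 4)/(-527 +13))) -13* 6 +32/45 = -772859/5760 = -134.18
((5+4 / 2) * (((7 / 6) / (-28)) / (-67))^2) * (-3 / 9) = -7 / 7756992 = -0.00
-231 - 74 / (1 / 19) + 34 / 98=-80196 / 49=-1636.65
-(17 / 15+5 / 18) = -127 / 90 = -1.41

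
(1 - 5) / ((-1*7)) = 4 / 7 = 0.57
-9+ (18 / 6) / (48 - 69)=-64 / 7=-9.14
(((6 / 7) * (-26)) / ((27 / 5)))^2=67600 / 3969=17.03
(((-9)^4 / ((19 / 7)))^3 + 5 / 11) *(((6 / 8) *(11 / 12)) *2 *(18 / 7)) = 2397614942648493 / 48013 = 49936786758.76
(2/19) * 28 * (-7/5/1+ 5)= 1008/95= 10.61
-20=-20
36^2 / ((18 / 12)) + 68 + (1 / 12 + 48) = 11761 / 12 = 980.08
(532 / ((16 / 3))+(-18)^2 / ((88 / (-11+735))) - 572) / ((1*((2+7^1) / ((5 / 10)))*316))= 96509 / 250272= 0.39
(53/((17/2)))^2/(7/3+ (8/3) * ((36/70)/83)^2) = 284462654700/17072896663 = 16.66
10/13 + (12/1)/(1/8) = 1258/13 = 96.77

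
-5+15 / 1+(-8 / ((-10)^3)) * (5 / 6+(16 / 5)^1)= 37621 / 3750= 10.03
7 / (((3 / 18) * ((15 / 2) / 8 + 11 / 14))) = 4704 / 193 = 24.37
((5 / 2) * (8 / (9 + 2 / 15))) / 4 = 75 / 137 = 0.55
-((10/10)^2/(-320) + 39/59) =-12421/18880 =-0.66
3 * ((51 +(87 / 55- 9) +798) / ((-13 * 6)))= -46287 / 1430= -32.37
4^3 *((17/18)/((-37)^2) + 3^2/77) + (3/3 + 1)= 9036218/948717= 9.52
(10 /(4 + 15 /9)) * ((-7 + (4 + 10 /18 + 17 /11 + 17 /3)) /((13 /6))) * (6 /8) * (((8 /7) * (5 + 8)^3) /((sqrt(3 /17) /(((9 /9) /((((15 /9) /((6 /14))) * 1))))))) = 5743296 * sqrt(51) /9163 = 4476.19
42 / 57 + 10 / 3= 4.07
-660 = -660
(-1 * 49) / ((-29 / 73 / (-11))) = -39347 / 29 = -1356.79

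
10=10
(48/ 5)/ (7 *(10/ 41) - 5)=-656/ 225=-2.92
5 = 5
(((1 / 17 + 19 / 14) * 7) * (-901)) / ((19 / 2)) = -17861 / 19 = -940.05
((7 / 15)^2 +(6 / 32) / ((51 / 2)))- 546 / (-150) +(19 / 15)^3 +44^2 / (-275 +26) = -1.88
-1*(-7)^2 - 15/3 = -54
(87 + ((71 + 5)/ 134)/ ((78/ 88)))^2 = 52442374009/ 6827769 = 7680.75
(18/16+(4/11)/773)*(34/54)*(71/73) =92406713/134075304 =0.69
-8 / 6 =-4 / 3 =-1.33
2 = 2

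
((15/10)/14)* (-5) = -0.54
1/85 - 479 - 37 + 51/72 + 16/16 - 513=-2095651/2040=-1027.28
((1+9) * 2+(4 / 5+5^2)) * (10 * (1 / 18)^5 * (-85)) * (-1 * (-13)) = -253045 / 944784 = -0.27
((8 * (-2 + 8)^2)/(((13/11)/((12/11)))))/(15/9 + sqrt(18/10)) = 64800/143 -23328 * sqrt(5)/143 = 88.37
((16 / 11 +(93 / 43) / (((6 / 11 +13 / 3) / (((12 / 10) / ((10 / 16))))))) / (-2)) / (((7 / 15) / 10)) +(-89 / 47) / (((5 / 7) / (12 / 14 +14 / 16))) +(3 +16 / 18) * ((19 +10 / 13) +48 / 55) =543403621759 / 10659481560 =50.98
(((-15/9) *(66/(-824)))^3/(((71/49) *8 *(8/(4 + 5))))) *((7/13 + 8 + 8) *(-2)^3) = -15774845625/516396554752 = -0.03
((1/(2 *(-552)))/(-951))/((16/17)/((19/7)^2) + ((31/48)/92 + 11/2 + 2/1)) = 24548/196771249281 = 0.00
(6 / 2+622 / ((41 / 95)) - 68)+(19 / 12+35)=695099 / 492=1412.80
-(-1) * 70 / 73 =70 / 73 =0.96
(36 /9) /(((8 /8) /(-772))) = -3088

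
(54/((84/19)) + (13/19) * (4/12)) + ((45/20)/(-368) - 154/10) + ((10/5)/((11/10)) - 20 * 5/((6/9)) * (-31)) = 150172130399/32303040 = 4648.85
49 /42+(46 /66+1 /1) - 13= -223 /22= -10.14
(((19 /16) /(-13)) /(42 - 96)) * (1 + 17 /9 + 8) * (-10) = -4655 /25272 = -0.18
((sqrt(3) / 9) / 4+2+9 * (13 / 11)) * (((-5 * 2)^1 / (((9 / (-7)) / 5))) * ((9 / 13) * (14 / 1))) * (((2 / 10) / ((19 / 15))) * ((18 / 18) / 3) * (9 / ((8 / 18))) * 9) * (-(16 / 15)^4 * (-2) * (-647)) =-5198374895616 / 67925 - 1038843904 * sqrt(3) / 6175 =-76822488.48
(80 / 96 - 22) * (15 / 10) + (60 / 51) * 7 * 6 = 1201 / 68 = 17.66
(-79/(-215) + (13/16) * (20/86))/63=319/36120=0.01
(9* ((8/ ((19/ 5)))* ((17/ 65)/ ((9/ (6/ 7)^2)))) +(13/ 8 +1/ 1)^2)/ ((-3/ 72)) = -16952301/ 96824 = -175.08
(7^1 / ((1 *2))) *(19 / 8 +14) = 917 / 16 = 57.31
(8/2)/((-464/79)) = -79/116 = -0.68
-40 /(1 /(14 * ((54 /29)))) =-30240 /29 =-1042.76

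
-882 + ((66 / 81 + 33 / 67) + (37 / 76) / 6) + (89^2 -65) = 1918008623 / 274968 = 6975.39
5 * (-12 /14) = -30 /7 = -4.29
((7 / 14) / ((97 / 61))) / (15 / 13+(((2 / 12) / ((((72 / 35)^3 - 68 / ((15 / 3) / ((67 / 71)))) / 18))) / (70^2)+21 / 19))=378696750328 / 2720647072023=0.14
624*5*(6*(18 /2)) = 168480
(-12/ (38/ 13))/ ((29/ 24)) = -3.40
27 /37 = 0.73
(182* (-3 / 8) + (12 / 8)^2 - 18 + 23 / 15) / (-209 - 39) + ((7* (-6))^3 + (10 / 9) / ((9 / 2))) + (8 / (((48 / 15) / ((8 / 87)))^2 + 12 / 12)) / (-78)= -2931240771996673 / 39564621720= -74087.42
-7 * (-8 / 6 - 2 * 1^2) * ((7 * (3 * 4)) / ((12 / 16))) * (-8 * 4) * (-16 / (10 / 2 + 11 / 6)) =8028160 / 41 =195808.78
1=1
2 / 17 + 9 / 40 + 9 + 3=8393 / 680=12.34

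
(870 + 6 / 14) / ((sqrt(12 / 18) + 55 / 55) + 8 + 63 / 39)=16396263 / 198779 -1029717 *sqrt(6) / 397558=76.14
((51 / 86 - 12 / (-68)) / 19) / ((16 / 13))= 14625 / 444448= 0.03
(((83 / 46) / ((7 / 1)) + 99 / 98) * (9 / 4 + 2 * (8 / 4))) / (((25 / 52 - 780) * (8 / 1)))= -92885 / 73092712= -0.00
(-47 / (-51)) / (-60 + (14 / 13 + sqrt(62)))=-234013 / 14695089-7943 * sqrt(62) / 29390178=-0.02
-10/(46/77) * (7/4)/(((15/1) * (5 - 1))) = -539/1104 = -0.49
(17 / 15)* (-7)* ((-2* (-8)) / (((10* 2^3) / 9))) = -357 / 25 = -14.28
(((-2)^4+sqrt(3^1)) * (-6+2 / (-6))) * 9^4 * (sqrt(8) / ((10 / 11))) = 457083 * sqrt(2) * (-16 - sqrt(3)) / 5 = -2292445.55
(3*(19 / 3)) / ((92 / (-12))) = -57 / 23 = -2.48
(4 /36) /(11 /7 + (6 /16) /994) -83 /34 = -9066385 /3824694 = -2.37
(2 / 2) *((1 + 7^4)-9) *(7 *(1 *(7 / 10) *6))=351771 / 5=70354.20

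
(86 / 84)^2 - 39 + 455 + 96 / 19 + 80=16828411 / 33516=502.10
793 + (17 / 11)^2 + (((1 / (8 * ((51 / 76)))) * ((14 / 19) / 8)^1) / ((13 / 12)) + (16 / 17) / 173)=7359437639 / 9252386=795.41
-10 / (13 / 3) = -30 / 13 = -2.31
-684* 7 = -4788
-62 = -62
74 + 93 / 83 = 6235 / 83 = 75.12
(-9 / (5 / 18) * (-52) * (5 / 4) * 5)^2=110880900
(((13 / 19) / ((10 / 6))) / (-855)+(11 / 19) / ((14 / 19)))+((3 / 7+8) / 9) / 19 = 948979 / 1137150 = 0.83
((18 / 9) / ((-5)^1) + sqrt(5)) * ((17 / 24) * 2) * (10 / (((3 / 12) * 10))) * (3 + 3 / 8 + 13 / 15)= -8653 / 900 + 8653 * sqrt(5) / 360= 44.13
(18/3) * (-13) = -78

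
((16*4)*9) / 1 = 576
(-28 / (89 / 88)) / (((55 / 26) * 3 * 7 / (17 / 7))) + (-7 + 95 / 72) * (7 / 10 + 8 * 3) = -141.82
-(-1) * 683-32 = 651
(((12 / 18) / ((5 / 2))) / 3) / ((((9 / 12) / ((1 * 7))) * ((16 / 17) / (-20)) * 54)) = -238 / 729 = -0.33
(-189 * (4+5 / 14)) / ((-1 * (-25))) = -1647 / 50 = -32.94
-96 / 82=-48 / 41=-1.17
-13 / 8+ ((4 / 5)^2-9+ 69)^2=18377923 / 5000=3675.58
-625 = -625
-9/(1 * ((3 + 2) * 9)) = -1/5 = -0.20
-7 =-7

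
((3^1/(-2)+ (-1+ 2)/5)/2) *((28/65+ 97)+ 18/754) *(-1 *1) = 91851/1450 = 63.35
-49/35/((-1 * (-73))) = -7/365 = -0.02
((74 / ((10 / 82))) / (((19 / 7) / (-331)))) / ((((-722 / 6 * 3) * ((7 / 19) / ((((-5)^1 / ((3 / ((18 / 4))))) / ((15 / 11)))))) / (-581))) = 3209093657 / 1805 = 1777891.22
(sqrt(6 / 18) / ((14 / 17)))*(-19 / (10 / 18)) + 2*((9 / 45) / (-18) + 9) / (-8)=-969*sqrt(3) / 70 -809 / 360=-26.22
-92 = -92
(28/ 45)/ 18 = 14/ 405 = 0.03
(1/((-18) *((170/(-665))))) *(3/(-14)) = -19/408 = -0.05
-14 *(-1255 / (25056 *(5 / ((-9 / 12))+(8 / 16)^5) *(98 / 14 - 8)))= 2510 / 23751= 0.11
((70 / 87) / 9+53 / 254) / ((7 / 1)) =59279 / 1392174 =0.04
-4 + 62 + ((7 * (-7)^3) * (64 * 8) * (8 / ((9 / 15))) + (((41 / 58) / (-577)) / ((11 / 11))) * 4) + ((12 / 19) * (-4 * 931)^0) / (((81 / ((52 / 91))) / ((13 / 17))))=-16743161195993392 / 1021499451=-16390768.67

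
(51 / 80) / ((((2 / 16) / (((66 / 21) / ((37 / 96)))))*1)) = 53856 / 1295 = 41.59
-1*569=-569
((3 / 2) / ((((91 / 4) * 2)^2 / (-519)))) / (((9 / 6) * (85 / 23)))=-47748 / 703885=-0.07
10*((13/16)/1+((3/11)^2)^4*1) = 13933852145/1714871048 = 8.13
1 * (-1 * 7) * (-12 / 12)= 7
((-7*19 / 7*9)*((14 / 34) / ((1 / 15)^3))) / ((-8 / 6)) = 12119625 / 68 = 178229.78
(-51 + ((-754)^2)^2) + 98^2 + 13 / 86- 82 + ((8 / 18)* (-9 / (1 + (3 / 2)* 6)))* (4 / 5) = 694902471212687 / 2150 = 323210451726.83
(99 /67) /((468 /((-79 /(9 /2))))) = -869 /15678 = -0.06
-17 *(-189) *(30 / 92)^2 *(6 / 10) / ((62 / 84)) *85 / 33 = 258084225 / 360778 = 715.35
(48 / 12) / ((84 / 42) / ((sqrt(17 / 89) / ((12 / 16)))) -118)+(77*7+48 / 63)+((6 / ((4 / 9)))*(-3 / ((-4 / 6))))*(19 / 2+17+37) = 698885415463 / 158933208 -24*sqrt(1513) / 946031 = 4397.35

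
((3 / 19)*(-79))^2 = 56169 / 361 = 155.59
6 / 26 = 3 / 13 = 0.23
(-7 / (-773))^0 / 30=1 / 30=0.03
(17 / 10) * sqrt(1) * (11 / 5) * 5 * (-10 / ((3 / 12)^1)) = -748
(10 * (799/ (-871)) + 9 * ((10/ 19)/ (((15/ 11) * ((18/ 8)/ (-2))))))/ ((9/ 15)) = -3043630/ 148941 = -20.44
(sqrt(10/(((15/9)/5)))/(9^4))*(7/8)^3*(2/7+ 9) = 3185*sqrt(30)/3359232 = 0.01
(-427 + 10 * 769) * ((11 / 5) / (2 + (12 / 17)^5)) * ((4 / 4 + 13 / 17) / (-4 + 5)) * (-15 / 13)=-300273446385 / 20075549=-14957.17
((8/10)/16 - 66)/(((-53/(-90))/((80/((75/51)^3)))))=-466577784/165625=-2817.07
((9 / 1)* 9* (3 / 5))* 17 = 4131 / 5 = 826.20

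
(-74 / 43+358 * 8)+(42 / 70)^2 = 3077337 / 1075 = 2862.64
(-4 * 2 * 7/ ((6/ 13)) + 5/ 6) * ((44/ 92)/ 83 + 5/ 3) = -1154149/ 5727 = -201.53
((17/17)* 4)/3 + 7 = 8.33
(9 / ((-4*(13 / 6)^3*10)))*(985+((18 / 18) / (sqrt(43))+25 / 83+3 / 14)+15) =-282511557 / 12764570 - 243*sqrt(43) / 472355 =-22.14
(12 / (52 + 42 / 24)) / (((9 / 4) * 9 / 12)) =256 / 1935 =0.13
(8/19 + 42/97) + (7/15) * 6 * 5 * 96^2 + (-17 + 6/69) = 5468517611/42389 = 129007.94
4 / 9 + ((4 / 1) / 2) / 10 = 29 / 45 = 0.64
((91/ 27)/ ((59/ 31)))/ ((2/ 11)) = 31031/ 3186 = 9.74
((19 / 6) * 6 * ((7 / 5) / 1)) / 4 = 133 / 20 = 6.65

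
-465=-465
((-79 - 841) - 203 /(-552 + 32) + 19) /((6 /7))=-1050.71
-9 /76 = -0.12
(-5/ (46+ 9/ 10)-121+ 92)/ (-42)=13651/ 19698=0.69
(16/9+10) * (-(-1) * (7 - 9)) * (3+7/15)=-81.66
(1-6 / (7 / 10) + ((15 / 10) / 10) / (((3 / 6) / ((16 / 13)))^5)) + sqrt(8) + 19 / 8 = 2 * sqrt(2) + 869054829 / 103962040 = 11.19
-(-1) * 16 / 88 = 2 / 11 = 0.18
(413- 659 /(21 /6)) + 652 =6137 /7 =876.71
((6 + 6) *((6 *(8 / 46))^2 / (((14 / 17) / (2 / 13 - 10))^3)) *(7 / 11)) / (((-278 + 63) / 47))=418396722167808 / 134683053505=3106.53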